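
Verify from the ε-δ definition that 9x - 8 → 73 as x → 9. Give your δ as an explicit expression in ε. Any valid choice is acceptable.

δ = ε/9

Let ε > 0 be given. We need δ > 0 so that 0 < |x − 9| < δ implies |(9x - 8) − 73| < ε.
|(9x - 8) − 73| = |9x - 81| = 9|x − 9|.
Thus it suffices that |x − 9| < ε/9.
Choosing δ = ε/9 gives |(9x - 8) − 73| = 9|x − 9| < ε whenever |x − 9| < δ.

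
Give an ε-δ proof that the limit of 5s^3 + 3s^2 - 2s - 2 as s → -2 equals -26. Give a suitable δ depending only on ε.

δ = min(2, ε/120)

Let ε > 0 be given. We want δ > 0 such that 0 < |s + 2| < δ implies |(5s^3 + 3s^2 - 2s - 2) + 26| < ε.
(5s^3 + 3s^2 - 2s - 2) + 26 = 5s^3 + 3s^2 - 2s + 24 = (s + 2)(5s^2 - 7s + 12).
So |(5s^3 + 3s^2 - 2s - 2) + 26| = |s + 2|·|5s^2 - 7s + 12|.
Assume first that |s + 2| < 2, so |s| < 4. Then |5s^2 - 7s + 12| ≤ 5·4^2 + 7·4 + 12 = 120.
Hence |(5s^3 + 3s^2 - 2s - 2) + 26| ≤ 120|s + 2| < ε provided |s + 2| < ε/120.
Choosing δ = min(2, ε/120) ensures both conditions, hence |(5s^3 + 3s^2 - 2s - 2) + 26| < ε.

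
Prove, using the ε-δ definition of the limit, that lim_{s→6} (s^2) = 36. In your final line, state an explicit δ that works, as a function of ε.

δ = min(2, ε/14)

Let ε > 0. We seek δ > 0 with 0 < |s − 6| < δ ⇒ |s^2 − 36| < ε.
Factor: s^2 − 36 = (s − 6)(s + 6), so |s^2 − 36| = |s − 6|·|s + 6|.
Restrict δ ≤ 2. Then |s − 6| < 2 gives |s| < 8, so by the triangle inequality |s + 6| ≤ 8 + 6 = 14.
Hence |s^2 − 36| ≤ 14|s − 6|, which is < ε once |s − 6| < ε/14.
Take δ = min(2, ε/14). If 0 < |s − 6| < δ then both bounds hold and |s^2 − 36| ≤ 14|s − 6| < 14·(ε/14) = ε.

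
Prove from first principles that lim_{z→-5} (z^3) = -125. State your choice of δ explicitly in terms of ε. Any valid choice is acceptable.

Suppose ε > 0. We seek δ > 0 with 0 < |z + 5| < δ ⇒ |z^3 + 125| < ε.
Factor: z^3 + 125 = (z + 5)(z^2 - 5z + 25), so |z^3 + 125| = |z + 5|·|z^2 - 5z + 25|.
Impose δ ≤ 1 so that |z| < 6; then |z^2 - 5z + 25| ≤ 91.
Hence |z^3 + 125| ≤ 91|z + 5|, which is < ε once |z + 5| < ε/91.
Take δ = min(1, ε/91). If 0 < |z + 5| < δ then both bounds hold and |z^3 + 125| ≤ 91|z + 5| < 91·(ε/91) = ε.

δ = min(1, ε/91)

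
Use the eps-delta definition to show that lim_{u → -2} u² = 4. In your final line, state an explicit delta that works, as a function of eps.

delta = min(1, eps/5)

Let eps > 0 be given. We seek delta > 0 with 0 < |u + 2| < delta ⇒ |u² − 4| < eps.
Factor: u² − 4 = (u + 2)(u - 2), so |u² − 4| = |u + 2|·|u - 2|.
Restrict delta ≤ 1. Then |u + 2| < 1 gives |u| < 3, so by the triangle inequality |u - 2| ≤ 3 + 2 = 5.
Hence |u² − 4| ≤ 5|u + 2|, which is < eps once |u + 2| < eps/5.
Take delta = min(1, eps/5). If 0 < |u + 2| < delta then both bounds hold and |u² − 4| ≤ 5|u + 2| < 5·(eps/5) = eps.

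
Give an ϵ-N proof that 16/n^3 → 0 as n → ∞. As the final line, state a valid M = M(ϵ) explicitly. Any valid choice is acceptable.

Let ϵ > 0. For n ≥ 1, |16/n^3 − 0| = 16/n^3.
16/n^3 < ϵ ⇔ n^3 > 16/ϵ ⇔ n > (16/ϵ)^{1/3}.
Take M = (16/ϵ)^{1/3}. Then n > M implies 16/n^3 < ϵ.

M = (16/ϵ)^{1/3}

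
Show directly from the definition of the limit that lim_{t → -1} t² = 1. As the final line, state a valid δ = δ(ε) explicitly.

Suppose ε > 0. We seek δ > 0 with 0 < |t + 1| < δ ⇒ |t² − 1| < ε.
Factor: t² − 1 = (t + 1)(t - 1), so |t² − 1| = |t + 1|·|t - 1|.
Impose δ ≤ 1 so that |t| < 2; then |t - 1| ≤ 3.
Hence |t² − 1| ≤ 3|t + 1|, which is < ε once |t + 1| < ε/3.
Take δ = min(1, ε/3). If 0 < |t + 1| < δ then both bounds hold and |t² − 1| ≤ 3|t + 1| < 3·(ε/3) = ε.

δ = min(1, ε/3)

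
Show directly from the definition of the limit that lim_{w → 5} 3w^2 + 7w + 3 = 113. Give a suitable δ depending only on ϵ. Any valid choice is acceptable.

δ = min(1, ϵ/40)

Fix ϵ > 0. We want δ > 0 such that 0 < |w − 5| < δ implies |(3w^2 + 7w + 3) − 113| < ϵ.
(3w^2 + 7w + 3) − 113 = 3w^2 + 7w - 110 = (w − 5)(3w + 22).
So |(3w^2 + 7w + 3) − 113| = |w − 5|·|3w + 22|.
Assume first that |w − 5| < 1, so |w| < 6. Then |3w + 22| ≤ 3·6 + 22 = 40.
Hence |(3w^2 + 7w + 3) − 113| ≤ 40|w − 5| < ϵ provided |w − 5| < ϵ/40.
Take δ = min(1, ϵ/40). Then 0 < |w − 5| < δ gives both |w − 5| < 1 and |w − 5| < ϵ/40, so |(3w^2 + 7w + 3) − 113| < ϵ.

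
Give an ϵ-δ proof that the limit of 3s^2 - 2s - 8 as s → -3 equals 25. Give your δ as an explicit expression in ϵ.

δ = min(1, ϵ/23)

Let ϵ > 0 be given. We want δ > 0 such that 0 < |s + 3| < δ implies |(3s^2 - 2s - 8) − 25| < ϵ.
(3s^2 - 2s - 8) − 25 = 3s^2 - 2s - 33 = (s + 3)(3s - 11).
So |(3s^2 - 2s - 8) − 25| = |s + 3|·|3s - 11|.
Require δ ≤ 1. Then |s + 3| < 1 gives |s| < 4, and by the triangle inequality |3s - 11| ≤ 3·4 + 11 = 23.
Hence |(3s^2 - 2s - 8) − 25| ≤ 23|s + 3| < ϵ provided |s + 3| < ϵ/23.
Take δ = min(1, ϵ/23). Then 0 < |s + 3| < δ gives both |s + 3| < 1 and |s + 3| < ϵ/23, so |(3s^2 - 2s - 8) − 25| < ϵ.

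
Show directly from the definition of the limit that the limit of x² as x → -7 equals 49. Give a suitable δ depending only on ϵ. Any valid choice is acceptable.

Fix ϵ > 0. We seek δ > 0 with 0 < |x + 7| < δ ⇒ |x² − 49| < ϵ.
Factor: x² − 49 = (x + 7)(x - 7), so |x² − 49| = |x + 7|·|x - 7|.
Restrict δ ≤ 2. Then |x + 7| < 2 gives |x| < 9, so by the triangle inequality |x - 7| ≤ 9 + 7 = 16.
Hence |x² − 49| ≤ 16|x + 7|, which is < ϵ once |x + 7| < ϵ/16.
Take δ = min(2, ϵ/16). If 0 < |x + 7| < δ then both bounds hold and |x² − 49| ≤ 16|x + 7| < 16·(ϵ/16) = ϵ.

δ = min(2, ϵ/16)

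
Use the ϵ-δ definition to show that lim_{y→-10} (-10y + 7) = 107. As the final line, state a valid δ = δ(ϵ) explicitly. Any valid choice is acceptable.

Let ϵ > 0 be given. We need δ > 0 so that 0 < |y + 10| < δ implies |(-10y + 7) − 107| < ϵ.
Since (-10y + 7) − 107 = -10(y + 10), we have |(-10y + 7) − 107| = 10|y + 10|.
So 10|y + 10| < ϵ exactly when |y + 10| < ϵ/10.
Take δ = ϵ/10. If 0 < |y + 10| < δ then |(-10y + 7) − 107| = 10|y + 10| < 10·(ϵ/10) = ϵ.

δ = ϵ/10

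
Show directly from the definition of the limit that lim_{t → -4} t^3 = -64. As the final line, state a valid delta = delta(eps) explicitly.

delta = min(1, eps/61)

Let eps > 0. We seek delta > 0 with 0 < |t + 4| < delta ⇒ |t^3 + 64| < eps.
Factor: t^3 + 64 = (t + 4)(t^2 - 4t + 16), so |t^3 + 64| = |t + 4|·|t^2 - 4t + 16|.
Restrict delta ≤ 1. Then |t + 4| < 1 gives |t| < 5, so by the triangle inequality |t^2 - 4t + 16| ≤ 5^2 + 4·5 + 16 = 61.
Hence |t^3 + 64| ≤ 61|t + 4|, which is < eps once |t + 4| < eps/61.
Take delta = min(1, eps/61). If 0 < |t + 4| < delta then both bounds hold and |t^3 + 64| ≤ 61|t + 4| < 61·(eps/61) = eps.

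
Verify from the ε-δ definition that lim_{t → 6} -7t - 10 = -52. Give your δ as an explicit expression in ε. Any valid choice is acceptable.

Fix ε > 0. We need δ > 0 so that 0 < |t − 6| < δ implies |(-7t - 10) + 52| < ε.
|(-7t - 10) + 52| = |-7t + 42| = 7|t − 6|.
Thus it suffices that |t − 6| < ε/7.
Take δ = ε/7. If 0 < |t − 6| < δ then |(-7t - 10) + 52| = 7|t − 6| < 7·(ε/7) = ε.

δ = ε/7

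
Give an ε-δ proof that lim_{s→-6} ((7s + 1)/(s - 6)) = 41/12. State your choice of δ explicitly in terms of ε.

Suppose ε > 0. We want δ > 0 with 0 < |s + 6| < δ ⇒ |(7s + 1)/(s - 6) − (41/12)| < ε.
Combining over a common denominator, (7s + 1)/(s - 6) − (41/12) = [(7s + 1)·(-12) − (-41)·(s - 6)] / [(-12)·(s - 6)] = -43(s + 6) / ((-12)(s - 6)).
So |(7s + 1)/(s - 6) − (41/12)| = 43|s + 6| / (12·|s − 6|).
Require δ ≤ 6, so |s − 6| ≥ |-12| − |s + 6| > 12 − 6 = 6.
Hence |(7s + 1)/(s - 6) − (41/12)| < 43|s + 6|/(12·6) = (43/72)|s + 6|, which is < ε once |s + 6| < (72/43)ε.
Take δ = min(6, (72/43)ε). Then 0 < |s + 6| < δ forces both bounds, so |(7s + 1)/(s - 6) − (41/12)| < ε.

δ = min(6, (72/43)ε)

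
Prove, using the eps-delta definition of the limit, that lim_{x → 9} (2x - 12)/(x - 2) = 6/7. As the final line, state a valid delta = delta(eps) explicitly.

Let eps > 0. We want delta > 0 with 0 < |x − 9| < delta ⇒ |(2x - 12)/(x - 2) − (6/7)| < eps.
Combining over a common denominator, (2x - 12)/(x - 2) − (6/7) = [(2x - 12)·7 − 6·(x - 2)] / [7·(x - 2)] = 8(x − 9) / (7(x - 2)).
So |(2x - 12)/(x - 2) − (6/7)| = 8|x − 9| / (7·|x − 2|).
Restrict delta ≤ 7/2. Then |x − 9| < 7/2 gives |x − 2| = |(x − 9) + 7| ≥ 7 − 7/2 = 7/2.
Hence |(2x - 12)/(x - 2) − (6/7)| < 8|x − 9|/(7·(7/2)) = (16/49)|x − 9|, which is < eps once |x − 9| < (49/16)eps.
Take delta = min(7/2, (49/16)eps). Then 0 < |x − 9| < delta forces both bounds, so |(2x - 12)/(x - 2) − (6/7)| < eps.

delta = min(7/2, (49/16)eps)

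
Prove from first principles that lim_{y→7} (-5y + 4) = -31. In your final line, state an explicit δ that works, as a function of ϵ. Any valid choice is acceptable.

Suppose ϵ > 0. We need δ > 0 so that 0 < |y − 7| < δ implies |(-5y + 4) + 31| < ϵ.
|(-5y + 4) + 31| = |-5y + 35| = 5|y − 7|.
So 5|y − 7| < ϵ exactly when |y − 7| < ϵ/5.
Take δ = ϵ/5. If 0 < |y − 7| < δ then |(-5y + 4) + 31| = 5|y − 7| < 5·(ϵ/5) = ϵ.

δ = ϵ/5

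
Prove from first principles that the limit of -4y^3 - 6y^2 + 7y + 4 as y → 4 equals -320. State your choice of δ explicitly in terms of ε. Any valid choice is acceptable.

δ = min(1, ε/291)

Let ε > 0 be given. We want δ > 0 such that 0 < |y − 4| < δ implies |(-4y^3 - 6y^2 + 7y + 4) + 320| < ε.
(-4y^3 - 6y^2 + 7y + 4) + 320 = -4y^3 - 6y^2 + 7y + 324 = (y − 4)(-4y^2 - 22y - 81).
So |(-4y^3 - 6y^2 + 7y + 4) + 320| = |y − 4|·|-4y^2 - 22y - 81|.
Require δ ≤ 1. Then |y − 4| < 1 gives |y| < 5, and by the triangle inequality |-4y^2 - 22y - 81| ≤ 4·5^2 + 22·5 + 81 = 291.
Hence |(-4y^3 - 6y^2 + 7y + 4) + 320| ≤ 291|y − 4| < ε provided |y − 4| < ε/291.
Take δ = min(1, ε/291). Then 0 < |y − 4| < δ gives both |y − 4| < 1 and |y − 4| < ε/291, so |(-4y^3 - 6y^2 + 7y + 4) + 320| < ε.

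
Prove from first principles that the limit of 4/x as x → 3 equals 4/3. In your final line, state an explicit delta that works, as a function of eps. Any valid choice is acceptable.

Suppose eps > 0. We seek delta > 0 such that 0 < |x − 3| < delta implies |4/x − (4/3)| < eps.
|4/x − (4/3)| = 4·|3 − x|/(3·|x|) = 4|x − 3|/(3|x|).
Require delta ≤ 3/2 so that |x| > 3 − 3/2 = 3/2, hence 3|x| > 9/2.
Then |4/x − (4/3)| < 4|x − 3|/(9/2), which is < eps when |x − 3| < (9/8)eps.
Take delta = min(3/2, (9/8)eps). Then 0 < |x − 3| < delta gives both |x − 3| < 3/2 and |x − 3| < (9/8)eps, so |4/x − (4/3)| < eps.

delta = min(3/2, (9/8)eps)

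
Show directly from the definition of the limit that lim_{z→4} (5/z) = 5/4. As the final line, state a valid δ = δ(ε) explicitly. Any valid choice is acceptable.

δ = min(2, (8/5)ε)

Fix ε > 0. We seek δ > 0 such that 0 < |z − 4| < δ implies |5/z − (5/4)| < ε.
|5/z − (5/4)| = 5·|4 − z|/(4·|z|) = 5|z − 4|/(4|z|).
Require δ ≤ 2 so that |z| > 4 − 2 = 2, hence 4|z| > 8.
Then |5/z − (5/4)| < 5|z − 4|/8, which is < ε when |z − 4| < (8/5)ε.
Take δ = min(2, (8/5)ε). Then 0 < |z − 4| < δ gives both |z − 4| < 2 and |z − 4| < (8/5)ε, so |5/z − (5/4)| < ε.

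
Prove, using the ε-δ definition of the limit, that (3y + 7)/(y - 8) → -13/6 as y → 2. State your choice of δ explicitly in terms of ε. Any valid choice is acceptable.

Fix ε > 0. We want δ > 0 with 0 < |y − 2| < δ ⇒ |(3y + 7)/(y - 8) + 13/6| < ε.
Combining over a common denominator, (3y + 7)/(y - 8) + 13/6 = [(3y + 7)·(-6) − 13·(y - 8)] / [(-6)·(y - 8)] = -31(y − 2) / ((-6)(y - 8)).
So |(3y + 7)/(y - 8) + 13/6| = 31|y − 2| / (6·|y − 8|).
Require δ ≤ 3, so |y − 8| ≥ |-6| − |y − 2| > 6 − 3 = 3.
Hence |(3y + 7)/(y - 8) + 13/6| < 31|y − 2|/(6·3) = (31/18)|y − 2|, which is < ε once |y − 2| < (18/31)ε.
Take δ = min(3, (18/31)ε). Then 0 < |y − 2| < δ forces both bounds, so |(3y + 7)/(y - 8) + 13/6| < ε.

δ = min(3, (18/31)ε)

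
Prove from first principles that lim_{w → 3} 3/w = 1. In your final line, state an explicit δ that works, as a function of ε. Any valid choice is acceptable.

δ = min(3/2, (3/2)ε)

Suppose ε > 0. We seek δ > 0 such that 0 < |w − 3| < δ implies |3/w − 1| < ε.
|3/w − 1| = 3·|3 − w|/(3·|w|) = 3|w − 3|/(3|w|).
Restrict δ ≤ 3/2. Then |w − 3| < 3/2 gives |w| > 3/2, so 3|w| > 9/2.
Then |3/w − 1| < 3|w − 3|/(9/2), which is < ε when |w − 3| < (3/2)ε.
Take δ = min(3/2, (3/2)ε). Then 0 < |w − 3| < δ gives both |w − 3| < 3/2 and |w − 3| < (3/2)ε, so |3/w − 1| < ε.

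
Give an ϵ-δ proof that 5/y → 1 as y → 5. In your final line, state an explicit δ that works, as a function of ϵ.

Fix ϵ > 0. We seek δ > 0 such that 0 < |y − 5| < δ implies |5/y − 1| < ϵ.
|5/y − 1| = 5·|5 − y|/(5·|y|) = 5|y − 5|/(5|y|).
Require δ ≤ 5/2 so that |y| > 5 − 5/2 = 5/2, hence 5|y| > 25/2.
Then |5/y − 1| < 5|y − 5|/(25/2), which is < ϵ when |y − 5| < (5/2)ϵ.
Take δ = min(5/2, (5/2)ϵ). Then 0 < |y − 5| < δ gives both |y − 5| < 5/2 and |y − 5| < (5/2)ϵ, so |5/y − 1| < ϵ.

δ = min(5/2, (5/2)ϵ)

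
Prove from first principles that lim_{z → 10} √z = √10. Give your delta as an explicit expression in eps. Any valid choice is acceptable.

delta = min(10, √10·eps)

Let eps > 0 be given. We want delta > 0 such that 0 < |z − 10| < delta implies |√z − √10| < eps.
Rationalise: √z − √10 = (z − 10)/(√z + √10), so |√z − √10| = |z − 10|/(√z + √10).
Restrict delta ≤ 10 so that |z − 10| < 10 forces z > 0, and then √z + √10 > √10.
Hence |√z − √10| < |z − 10|/√10, which is < eps once |z − 10| < √10·eps.
Take delta = min(10, √10·eps). If 0 < |z − 10| < delta then z > 0 and |√z − √10| < |z − 10|/√10 < eps.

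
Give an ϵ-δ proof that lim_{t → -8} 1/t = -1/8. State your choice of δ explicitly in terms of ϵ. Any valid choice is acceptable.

δ = min(4, 32ϵ)

Suppose ϵ > 0. We seek δ > 0 such that 0 < |t + 8| < δ implies |1/t + 1/8| < ϵ.
|1/t + 1/8| = |-8 − t|/(8·|t|) = |t + 8|/(8|t|).
Restrict δ ≤ 4. Then |t + 8| < 4 gives |t| > 4, so 8|t| > 32.
Then |1/t + 1/8| < |t + 8|/32, which is < ϵ when |t + 8| < 32ϵ.
Take δ = min(4, 32ϵ). Then 0 < |t + 8| < δ gives both |t + 8| < 4 and |t + 8| < 32ϵ, so |1/t + 1/8| < ϵ.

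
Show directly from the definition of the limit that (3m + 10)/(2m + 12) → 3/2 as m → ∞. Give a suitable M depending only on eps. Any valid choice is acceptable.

M = 4/eps

Suppose eps > 0. For m ≥ 1, |(3m + 10)/(2m + 12) − (3/2)| = |-16|/(2(2m + 12)) = 16/(2(2m + 12)).
Since 2m + 12 ≥ 2m for m ≥ 1, this is ≤ 16/(2·2m) = 4/m.
So |(3m + 10)/(2m + 12) − (3/2)| < eps whenever m > 4/eps.
Take M = 4/eps. If m > M then |(3m + 10)/(2m + 12) − (3/2)| ≤ 4/m < eps.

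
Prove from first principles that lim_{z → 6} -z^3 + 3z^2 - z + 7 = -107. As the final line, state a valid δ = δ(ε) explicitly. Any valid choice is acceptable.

δ = min(1, ε/89)

Suppose ε > 0. We want δ > 0 such that 0 < |z − 6| < δ implies |(-z^3 + 3z^2 - z + 7) + 107| < ε.
(-z^3 + 3z^2 - z + 7) + 107 = -z^3 + 3z^2 - z + 114 = (z − 6)(-z^2 - 3z - 19).
So |(-z^3 + 3z^2 - z + 7) + 107| = |z − 6|·|-z^2 - 3z - 19|.
Assume first that |z − 6| < 1, so |z| < 7. Then |-z^2 - 3z - 19| ≤ 7^2 + 3·7 + 19 = 89.
Hence |(-z^3 + 3z^2 - z + 7) + 107| ≤ 89|z − 6| < ε provided |z − 6| < ε/89.
Take δ = min(1, ε/89). Then 0 < |z − 6| < δ gives both |z − 6| < 1 and |z − 6| < ε/89, so |(-z^3 + 3z^2 - z + 7) + 107| < ε.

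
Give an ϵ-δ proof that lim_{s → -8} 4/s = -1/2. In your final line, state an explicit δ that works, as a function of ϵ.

Fix ϵ > 0. We seek δ > 0 such that 0 < |s + 8| < δ implies |4/s + 1/2| < ϵ.
|4/s + 1/2| = 4·|-8 − s|/(8·|s|) = 4|s + 8|/(8|s|).
Require δ ≤ 4 so that |s| > 8 − 4 = 4, hence 8|s| > 32.
Then |4/s + 1/2| < 4|s + 8|/32, which is < ϵ when |s + 8| < 8ϵ.
Take δ = min(4, 8ϵ). Then 0 < |s + 8| < δ gives both |s + 8| < 4 and |s + 8| < 8ϵ, so |4/s + 1/2| < ϵ.

δ = min(4, 8ϵ)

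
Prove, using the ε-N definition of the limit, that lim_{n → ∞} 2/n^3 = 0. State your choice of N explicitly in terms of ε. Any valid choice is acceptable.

N = (2/ε)^{1/3}

Let ε > 0 be given. For n ≥ 1, |2/n^3 − 0| = 2/n^3.
2/n^3 < ε ⇔ n^3 > 2/ε ⇔ n > (2/ε)^{1/3}.
Take N = (2/ε)^{1/3}. Then n > N implies 2/n^3 < ε.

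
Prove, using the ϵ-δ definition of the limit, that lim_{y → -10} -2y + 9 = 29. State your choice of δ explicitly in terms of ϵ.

δ = ϵ/2

Fix ϵ > 0. We need δ > 0 so that 0 < |y + 10| < δ implies |(-2y + 9) − 29| < ϵ.
|(-2y + 9) − 29| = |-2y - 20| = 2|y + 10|.
Thus it suffices that |y + 10| < ϵ/2.
Choosing δ = ϵ/2 gives |(-2y + 9) − 29| = 2|y + 10| < ϵ whenever |y + 10| < δ.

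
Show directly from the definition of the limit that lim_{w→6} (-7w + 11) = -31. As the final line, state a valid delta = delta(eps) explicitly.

delta = eps/7

Let eps > 0 be given. We need delta > 0 so that 0 < |w − 6| < delta implies |(-7w + 11) + 31| < eps.
Since (-7w + 11) + 31 = -7(w − 6), we have |(-7w + 11) + 31| = 7|w − 6|.
Thus it suffices that |w − 6| < eps/7.
Choosing delta = eps/7 gives |(-7w + 11) + 31| = 7|w − 6| < eps whenever |w − 6| < delta.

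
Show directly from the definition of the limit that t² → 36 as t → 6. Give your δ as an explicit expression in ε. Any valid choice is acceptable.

δ = min(1, ε/13)

Let ε > 0. We seek δ > 0 with 0 < |t − 6| < δ ⇒ |t² − 36| < ε.
Factor: t² − 36 = (t − 6)(t + 6), so |t² − 36| = |t − 6|·|t + 6|.
Restrict δ ≤ 1. Then |t − 6| < 1 gives |t| < 7, so by the triangle inequality |t + 6| ≤ 7 + 6 = 13.
Hence |t² − 36| ≤ 13|t − 6|, which is < ε once |t − 6| < ε/13.
Take δ = min(1, ε/13). If 0 < |t − 6| < δ then both bounds hold and |t² − 36| ≤ 13|t − 6| < 13·(ε/13) = ε.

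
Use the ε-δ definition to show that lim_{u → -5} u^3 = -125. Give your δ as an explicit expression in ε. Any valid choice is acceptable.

δ = min(2, ε/109)

Suppose ε > 0. We seek δ > 0 with 0 < |u + 5| < δ ⇒ |u^3 + 125| < ε.
Factor: u^3 + 125 = (u + 5)(u^2 - 5u + 25), so |u^3 + 125| = |u + 5|·|u^2 - 5u + 25|.
Impose δ ≤ 2 so that |u| < 7; then |u^2 - 5u + 25| ≤ 109.
Hence |u^3 + 125| ≤ 109|u + 5|, which is < ε once |u + 5| < ε/109.
Take δ = min(2, ε/109). If 0 < |u + 5| < δ then both bounds hold and |u^3 + 125| ≤ 109|u + 5| < 109·(ε/109) = ε.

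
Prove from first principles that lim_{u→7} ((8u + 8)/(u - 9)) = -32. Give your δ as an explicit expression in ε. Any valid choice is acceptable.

Let ε > 0 be given. We want δ > 0 with 0 < |u − 7| < δ ⇒ |(8u + 8)/(u - 9) + 32| < ε.
Combining over a common denominator, (8u + 8)/(u - 9) + 32 = [(8u + 8)·(-2) − 64·(u - 9)] / [(-2)·(u - 9)] = -80(u − 7) / ((-2)(u - 9)).
So |(8u + 8)/(u - 9) + 32| = 80|u − 7| / (2·|u − 9|).
Require δ ≤ 1, so |u − 9| ≥ |-2| − |u − 7| > 2 − 1 = 1.
Hence |(8u + 8)/(u - 9) + 32| < 80|u − 7|/(2·1) = 40|u − 7|, which is < ε once |u − 7| < (1/40)ε.
Take δ = min(1, (1/40)ε). Then 0 < |u − 7| < δ forces both bounds, so |(8u + 8)/(u - 9) + 32| < ε.

δ = min(1, (1/40)ε)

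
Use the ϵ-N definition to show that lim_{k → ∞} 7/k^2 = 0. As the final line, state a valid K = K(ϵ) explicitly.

K = (7/ϵ)^{1/2}

Let ϵ > 0. For k ≥ 1, |7/k^2 − 0| = 7/k^2.
7/k^2 < ϵ ⇔ k^2 > 7/ϵ ⇔ k > (7/ϵ)^{1/2}.
Take K = (7/ϵ)^{1/2}. Then k > K implies 7/k^2 < ϵ.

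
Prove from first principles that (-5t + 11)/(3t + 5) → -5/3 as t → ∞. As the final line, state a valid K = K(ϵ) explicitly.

Let ϵ > 0 be given. We seek K > 0 such that t > K implies |(-5t + 11)/(3t + 5) + 5/3| < ϵ.
(-5t + 11)/(3t + 5) + 5/3 = (3(-5t + 11) − (-5)(3t + 5)) / (3(3t + 5)) = 58/(3(3t + 5)).
For t > 0 we have 3t + 5 > 3t, so |(-5t + 11)/(3t + 5) + 5/3| = 58/(3(3t + 5)) < 58/(3·3t) = (58/9)/t.
Thus |(-5t + 11)/(3t + 5) + 5/3| < ϵ whenever t > (58/9)/ϵ.
Take K = (58/9)/ϵ. If t > K then |(-5t + 11)/(3t + 5) + 5/3| < (58/9)/t < ϵ.

K = (58/9)/ϵ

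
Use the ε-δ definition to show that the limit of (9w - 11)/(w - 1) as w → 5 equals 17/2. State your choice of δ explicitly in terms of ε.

Let ε > 0 be given. We want δ > 0 with 0 < |w − 5| < δ ⇒ |(9w - 11)/(w - 1) − (17/2)| < ε.
Combining over a common denominator, (9w - 11)/(w - 1) − (17/2) = [(9w - 11)·4 − 34·(w - 1)] / [4·(w - 1)] = 2(w − 5) / (4(w - 1)).
So |(9w - 11)/(w - 1) − (17/2)| = 2|w − 5| / (4·|w − 1|).
Restrict δ ≤ 2. Then |w − 5| < 2 gives |w − 1| = |(w − 5) + 4| ≥ 4 − 2 = 2.
Hence |(9w - 11)/(w - 1) − (17/2)| < 2|w − 5|/(4·2) = (1/4)|w − 5|, which is < ε once |w − 5| < 4ε.
Take δ = min(2, 4ε). Then 0 < |w − 5| < δ forces both bounds, so |(9w - 11)/(w - 1) − (17/2)| < ε.

δ = min(2, 4ε)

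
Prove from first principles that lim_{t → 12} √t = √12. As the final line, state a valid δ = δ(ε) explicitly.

δ = min(12, √12·ε)

Suppose ε > 0. We want δ > 0 such that 0 < |t − 12| < δ implies |√t − √12| < ε.
Rationalise: √t − √12 = (t − 12)/(√t + √12), so |√t − √12| = |t − 12|/(√t + √12).
Restrict δ ≤ 12 so that |t − 12| < 12 forces t > 0, and then √t + √12 > √12.
Hence |√t − √12| < |t − 12|/√12, which is < ε once |t − 12| < √12·ε.
Take δ = min(12, √12·ε). If 0 < |t − 12| < δ then t > 0 and |√t − √12| < |t − 12|/√12 < ε.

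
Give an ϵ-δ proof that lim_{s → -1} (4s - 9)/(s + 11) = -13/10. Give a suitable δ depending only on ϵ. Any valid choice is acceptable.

Suppose ϵ > 0. We want δ > 0 with 0 < |s + 1| < δ ⇒ |(4s - 9)/(s + 11) + 13/10| < ϵ.
Combining over a common denominator, (4s - 9)/(s + 11) + 13/10 = [(4s - 9)·10 − (-13)·(s + 11)] / [10·(s + 11)] = 53(s + 1) / (10(s + 11)).
So |(4s - 9)/(s + 11) + 13/10| = 53|s + 1| / (10·|s + 11|).
Restrict δ ≤ 5. Then |s + 1| < 5 gives |s + 11| = |(s + 1) + 10| ≥ 10 − 5 = 5.
Hence |(4s - 9)/(s + 11) + 13/10| < 53|s + 1|/(10·5) = (53/50)|s + 1|, which is < ϵ once |s + 1| < (50/53)ϵ.
Take δ = min(5, (50/53)ϵ). Then 0 < |s + 1| < δ forces both bounds, so |(4s - 9)/(s + 11) + 13/10| < ϵ.

δ = min(5, (50/53)ϵ)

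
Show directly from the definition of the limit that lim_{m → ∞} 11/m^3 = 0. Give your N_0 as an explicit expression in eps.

N_0 = (11/eps)^{1/3}

Let eps > 0. For m ≥ 1, |11/m^3 − 0| = 11/m^3.
11/m^3 < eps ⇔ m^3 > 11/eps ⇔ m > (11/eps)^{1/3}.
Take N_0 = (11/eps)^{1/3}. Then m > N_0 implies 11/m^3 < eps.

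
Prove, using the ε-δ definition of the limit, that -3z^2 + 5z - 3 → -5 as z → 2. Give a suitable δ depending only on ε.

δ = min(2, ε/13)

Let ε > 0 be given. We want δ > 0 such that 0 < |z − 2| < δ implies |(-3z^2 + 5z - 3) + 5| < ε.
(-3z^2 + 5z - 3) + 5 = -3z^2 + 5z + 2 = (z − 2)(-3z - 1).
So |(-3z^2 + 5z - 3) + 5| = |z − 2|·|-3z - 1|.
Assume first that |z − 2| < 2, so |z| < 4. Then |-3z - 1| ≤ 3·4 + 1 = 13.
Hence |(-3z^2 + 5z - 3) + 5| ≤ 13|z − 2| < ε provided |z − 2| < ε/13.
Take δ = min(2, ε/13). Then 0 < |z − 2| < δ gives both |z − 2| < 2 and |z − 2| < ε/13, so |(-3z^2 + 5z - 3) + 5| < ε.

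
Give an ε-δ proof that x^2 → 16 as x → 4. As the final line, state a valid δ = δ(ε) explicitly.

δ = min(1, ε/9)

Let ε > 0. We seek δ > 0 with 0 < |x − 4| < δ ⇒ |x^2 − 16| < ε.
Factor: x^2 − 16 = (x − 4)(x + 4), so |x^2 − 16| = |x − 4|·|x + 4|.
Impose δ ≤ 1 so that |x| < 5; then |x + 4| ≤ 9.
Hence |x^2 − 16| ≤ 9|x − 4|, which is < ε once |x − 4| < ε/9.
Take δ = min(1, ε/9). If 0 < |x − 4| < δ then both bounds hold and |x^2 − 16| ≤ 9|x − 4| < 9·(ε/9) = ε.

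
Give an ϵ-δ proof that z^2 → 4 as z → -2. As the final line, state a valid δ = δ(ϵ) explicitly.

δ = min(1, ϵ/5)

Let ϵ > 0 be given. We seek δ > 0 with 0 < |z + 2| < δ ⇒ |z^2 − 4| < ϵ.
Factor: z^2 − 4 = (z + 2)(z - 2), so |z^2 − 4| = |z + 2|·|z - 2|.
Restrict δ ≤ 1. Then |z + 2| < 1 gives |z| < 3, so by the triangle inequality |z - 2| ≤ 3 + 2 = 5.
Hence |z^2 − 4| ≤ 5|z + 2|, which is < ϵ once |z + 2| < ϵ/5.
Take δ = min(1, ϵ/5). If 0 < |z + 2| < δ then both bounds hold and |z^2 − 4| ≤ 5|z + 2| < 5·(ϵ/5) = ϵ.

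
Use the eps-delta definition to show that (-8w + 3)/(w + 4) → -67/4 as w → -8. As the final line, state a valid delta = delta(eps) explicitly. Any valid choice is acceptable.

delta = min(2, (8/35)eps)

Let eps > 0 be given. We want delta > 0 with 0 < |w + 8| < delta ⇒ |(-8w + 3)/(w + 4) + 67/4| < eps.
Combining over a common denominator, (-8w + 3)/(w + 4) + 67/4 = [(-8w + 3)·(-4) − 67·(w + 4)] / [(-4)·(w + 4)] = -35(w + 8) / ((-4)(w + 4)).
So |(-8w + 3)/(w + 4) + 67/4| = 35|w + 8| / (4·|w + 4|).
Restrict delta ≤ 2. Then |w + 8| < 2 gives |w + 4| = |(w + 8) + (-4)| ≥ 4 − 2 = 2.
Hence |(-8w + 3)/(w + 4) + 67/4| < 35|w + 8|/(4·2) = (35/8)|w + 8|, which is < eps once |w + 8| < (8/35)eps.
Take delta = min(2, (8/35)eps). Then 0 < |w + 8| < delta forces both bounds, so |(-8w + 3)/(w + 4) + 67/4| < eps.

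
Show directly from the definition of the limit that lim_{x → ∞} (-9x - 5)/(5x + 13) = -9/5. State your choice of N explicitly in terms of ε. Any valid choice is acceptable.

Suppose ε > 0. We seek N > 0 such that x > N implies |(-9x - 5)/(5x + 13) + 9/5| < ε.
(-9x - 5)/(5x + 13) + 9/5 = (5(-9x - 5) − (-9)(5x + 13)) / (5(5x + 13)) = 92/(5(5x + 13)).
For x > 0 we have 5x + 13 > 5x, so |(-9x - 5)/(5x + 13) + 9/5| = 92/(5(5x + 13)) < 92/(5·5x) = (92/25)/x.
Thus |(-9x - 5)/(5x + 13) + 9/5| < ε whenever x > (92/25)/ε.
Take N = (92/25)/ε. If x > N then |(-9x - 5)/(5x + 13) + 9/5| < (92/25)/x < ε.

N = (92/25)/ε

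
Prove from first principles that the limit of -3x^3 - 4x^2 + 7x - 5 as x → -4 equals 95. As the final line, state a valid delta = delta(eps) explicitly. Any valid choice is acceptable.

Let eps > 0. We want delta > 0 such that 0 < |x + 4| < delta implies |(-3x^3 - 4x^2 + 7x - 5) − 95| < eps.
(-3x^3 - 4x^2 + 7x - 5) − 95 = -3x^3 - 4x^2 + 7x - 100 = (x + 4)(-3x^2 + 8x - 25).
So |(-3x^3 - 4x^2 + 7x - 5) − 95| = |x + 4|·|-3x^2 + 8x - 25|.
Assume first that |x + 4| < 2, so |x| < 6. Then |-3x^2 + 8x - 25| ≤ 3·6^2 + 8·6 + 25 = 181.
Hence |(-3x^3 - 4x^2 + 7x - 5) − 95| ≤ 181|x + 4| < eps provided |x + 4| < eps/181.
Take delta = min(2, eps/181). Then 0 < |x + 4| < delta gives both |x + 4| < 2 and |x + 4| < eps/181, so |(-3x^3 - 4x^2 + 7x - 5) − 95| < eps.

delta = min(2, eps/181)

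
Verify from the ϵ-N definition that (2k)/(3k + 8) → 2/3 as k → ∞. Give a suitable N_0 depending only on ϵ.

Suppose ϵ > 0. For k ≥ 1, |(2k)/(3k + 8) − (2/3)| = |-16|/(3(3k + 8)) = 16/(3(3k + 8)).
Since 3k + 8 ≥ 3k for k ≥ 1, this is ≤ 16/(3·3k) = (16/9)/k.
So |(2k)/(3k + 8) − (2/3)| < ϵ whenever k > (16/9)/ϵ.
Take N_0 = (16/9)/ϵ. If k > N_0 then |(2k)/(3k + 8) − (2/3)| ≤ (16/9)/k < ϵ.

N_0 = (16/9)/ϵ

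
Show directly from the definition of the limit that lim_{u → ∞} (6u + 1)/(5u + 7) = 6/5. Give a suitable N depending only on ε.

N = (37/25)/ε

Let ε > 0. We seek N > 0 such that u > N implies |(6u + 1)/(5u + 7) − (6/5)| < ε.
(6u + 1)/(5u + 7) − (6/5) = (5(6u + 1) − 6(5u + 7)) / (5(5u + 7)) = -37/(5(5u + 7)).
For u > 0 we have 5u + 7 > 5u, so |(6u + 1)/(5u + 7) − (6/5)| = 37/(5(5u + 7)) < 37/(5·5u) = (37/25)/u.
Thus |(6u + 1)/(5u + 7) − (6/5)| < ε whenever u > (37/25)/ε.
Take N = (37/25)/ε. If u > N then |(6u + 1)/(5u + 7) − (6/5)| < (37/25)/u < ε.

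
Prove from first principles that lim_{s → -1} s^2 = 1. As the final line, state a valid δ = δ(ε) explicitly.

Let ε > 0. We seek δ > 0 with 0 < |s + 1| < δ ⇒ |s^2 − 1| < ε.
Factor: s^2 − 1 = (s + 1)(s - 1), so |s^2 − 1| = |s + 1|·|s - 1|.
Impose δ ≤ 1 so that |s| < 2; then |s - 1| ≤ 3.
Hence |s^2 − 1| ≤ 3|s + 1|, which is < ε once |s + 1| < ε/3.
Take δ = min(1, ε/3). If 0 < |s + 1| < δ then both bounds hold and |s^2 − 1| ≤ 3|s + 1| < 3·(ε/3) = ε.

δ = min(1, ε/3)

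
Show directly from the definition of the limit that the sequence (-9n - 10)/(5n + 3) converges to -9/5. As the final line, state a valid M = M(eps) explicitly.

Fix eps > 0. For n ≥ 1, |(-9n - 10)/(5n + 3) + 9/5| = |-23|/(5(5n + 3)) = 23/(5(5n + 3)).
Since 5n + 3 ≥ 5n for n ≥ 1, this is ≤ 23/(5·5n) = (23/25)/n.
So |(-9n - 10)/(5n + 3) + 9/5| < eps whenever n > (23/25)/eps.
Take M = (23/25)/eps. If n > M then |(-9n - 10)/(5n + 3) + 9/5| ≤ (23/25)/n < eps.

M = (23/25)/eps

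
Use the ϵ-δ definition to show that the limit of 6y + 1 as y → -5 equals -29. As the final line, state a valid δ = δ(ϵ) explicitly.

δ = ϵ/6

Fix ϵ > 0. We need δ > 0 so that 0 < |y + 5| < δ implies |(6y + 1) + 29| < ϵ.
Since (6y + 1) + 29 = 6(y + 5), we have |(6y + 1) + 29| = 6|y + 5|.
So 6|y + 5| < ϵ exactly when |y + 5| < ϵ/6.
Choosing δ = ϵ/6 gives |(6y + 1) + 29| = 6|y + 5| < ϵ whenever |y + 5| < δ.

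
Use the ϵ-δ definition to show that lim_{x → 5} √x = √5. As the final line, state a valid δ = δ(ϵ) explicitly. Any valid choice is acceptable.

Suppose ϵ > 0. We want δ > 0 such that 0 < |x − 5| < δ implies |√x − √5| < ϵ.
Rationalise: √x − √5 = (x − 5)/(√x + √5), so |√x − √5| = |x − 5|/(√x + √5).
Restrict δ ≤ 5 so that |x − 5| < 5 forces x > 0, and then √x + √5 > √5.
Hence |√x − √5| < |x − 5|/√5, which is < ϵ once |x − 5| < √5·ϵ.
Take δ = min(5, √5·ϵ). If 0 < |x − 5| < δ then x > 0 and |√x − √5| < |x − 5|/√5 < ϵ.

δ = min(5, √5·ϵ)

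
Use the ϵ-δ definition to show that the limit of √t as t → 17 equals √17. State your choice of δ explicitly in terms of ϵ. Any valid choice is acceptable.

Let ϵ > 0 be given. We want δ > 0 such that 0 < |t − 17| < δ implies |√t − √17| < ϵ.
Multiplying by the conjugate, |√t − √17| = |t − 17|/(√t + √17).
Restrict δ ≤ 17 so that |t − 17| < 17 forces t > 0, and then √t + √17 > √17.
Hence |√t − √17| < |t − 17|/√17, which is < ϵ once |t − 17| < √17·ϵ.
Take δ = min(17, √17·ϵ). If 0 < |t − 17| < δ then t > 0 and |√t − √17| < |t − 17|/√17 < ϵ.

δ = min(17, √17·ϵ)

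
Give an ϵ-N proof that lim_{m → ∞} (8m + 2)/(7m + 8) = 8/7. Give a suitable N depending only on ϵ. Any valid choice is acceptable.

N = (50/49)/ϵ

Suppose ϵ > 0. For m ≥ 1, |(8m + 2)/(7m + 8) − (8/7)| = |-50|/(7(7m + 8)) = 50/(7(7m + 8)).
Since 7m + 8 ≥ 7m for m ≥ 1, this is ≤ 50/(7·7m) = (50/49)/m.
So |(8m + 2)/(7m + 8) − (8/7)| < ϵ whenever m > (50/49)/ϵ.
Take N = (50/49)/ϵ. If m > N then |(8m + 2)/(7m + 8) − (8/7)| ≤ (50/49)/m < ϵ.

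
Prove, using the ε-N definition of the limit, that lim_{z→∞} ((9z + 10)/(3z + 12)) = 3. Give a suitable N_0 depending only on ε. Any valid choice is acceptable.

N_0 = (26/3)/ε

Let ε > 0 be given. We seek N_0 > 0 such that z > N_0 implies |(9z + 10)/(3z + 12) − 3| < ε.
(9z + 10)/(3z + 12) − 3 = (3(9z + 10) − 9(3z + 12)) / (3(3z + 12)) = -78/(3(3z + 12)).
For z > 0 we have 3z + 12 > 3z, so |(9z + 10)/(3z + 12) − 3| = 78/(3(3z + 12)) < 78/(3·3z) = (26/3)/z.
Thus |(9z + 10)/(3z + 12) − 3| < ε whenever z > (26/3)/ε.
Take N_0 = (26/3)/ε. If z > N_0 then |(9z + 10)/(3z + 12) − 3| < (26/3)/z < ε.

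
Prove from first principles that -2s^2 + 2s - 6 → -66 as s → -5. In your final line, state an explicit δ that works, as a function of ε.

δ = min(2, ε/26)

Let ε > 0. We want δ > 0 such that 0 < |s + 5| < δ implies |(-2s^2 + 2s - 6) + 66| < ε.
(-2s^2 + 2s - 6) + 66 = -2s^2 + 2s + 60 = (s + 5)(-2s + 12).
So |(-2s^2 + 2s - 6) + 66| = |s + 5|·|-2s + 12|.
Require δ ≤ 2. Then |s + 5| < 2 gives |s| < 7, and by the triangle inequality |-2s + 12| ≤ 2·7 + 12 = 26.
Hence |(-2s^2 + 2s - 6) + 66| ≤ 26|s + 5| < ε provided |s + 5| < ε/26.
Choosing δ = min(2, ε/26) ensures both conditions, hence |(-2s^2 + 2s - 6) + 66| < ε.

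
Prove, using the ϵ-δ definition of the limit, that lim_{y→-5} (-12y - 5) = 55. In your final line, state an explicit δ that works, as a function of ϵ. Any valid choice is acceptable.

Suppose ϵ > 0. We need δ > 0 so that 0 < |y + 5| < δ implies |(-12y - 5) − 55| < ϵ.
|(-12y - 5) − 55| = |-12y - 60| = 12|y + 5|.
So 12|y + 5| < ϵ exactly when |y + 5| < ϵ/12.
Take δ = ϵ/12. If 0 < |y + 5| < δ then |(-12y - 5) − 55| = 12|y + 5| < 12·(ϵ/12) = ϵ.

δ = ϵ/12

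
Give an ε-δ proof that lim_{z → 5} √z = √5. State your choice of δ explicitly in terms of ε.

δ = min(5, √5·ε)

Suppose ε > 0. We want δ > 0 such that 0 < |z − 5| < δ implies |√z − √5| < ε.
Multiplying by the conjugate, |√z − √5| = |z − 5|/(√z + √5).
Restrict δ ≤ 5 so that |z − 5| < 5 forces z > 0, and then √z + √5 > √5.
Hence |√z − √5| < |z − 5|/√5, which is < ε once |z − 5| < √5·ε.
Take δ = min(5, √5·ε). If 0 < |z − 5| < δ then z > 0 and |√z − √5| < |z − 5|/√5 < ε.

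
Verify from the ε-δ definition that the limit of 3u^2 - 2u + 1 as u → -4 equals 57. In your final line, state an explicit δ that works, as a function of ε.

δ = min(1, ε/29)

Fix ε > 0. We want δ > 0 such that 0 < |u + 4| < δ implies |(3u^2 - 2u + 1) − 57| < ε.
(3u^2 - 2u + 1) − 57 = 3u^2 - 2u - 56 = (u + 4)(3u - 14).
So |(3u^2 - 2u + 1) − 57| = |u + 4|·|3u - 14|.
Assume first that |u + 4| < 1, so |u| < 5. Then |3u - 14| ≤ 3·5 + 14 = 29.
Hence |(3u^2 - 2u + 1) − 57| ≤ 29|u + 4| < ε provided |u + 4| < ε/29.
Take δ = min(1, ε/29). Then 0 < |u + 4| < δ gives both |u + 4| < 1 and |u + 4| < ε/29, so |(3u^2 - 2u + 1) − 57| < ε.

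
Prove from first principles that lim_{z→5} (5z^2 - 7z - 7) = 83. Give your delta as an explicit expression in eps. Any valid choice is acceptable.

delta = min(1, eps/48)

Suppose eps > 0. We want delta > 0 such that 0 < |z − 5| < delta implies |(5z^2 - 7z - 7) − 83| < eps.
(5z^2 - 7z - 7) − 83 = 5z^2 - 7z - 90 = (z − 5)(5z + 18).
So |(5z^2 - 7z - 7) − 83| = |z − 5|·|5z + 18|.
Assume first that |z − 5| < 1, so |z| < 6. Then |5z + 18| ≤ 5·6 + 18 = 48.
Hence |(5z^2 - 7z - 7) − 83| ≤ 48|z − 5| < eps provided |z − 5| < eps/48.
Choosing delta = min(1, eps/48) ensures both conditions, hence |(5z^2 - 7z - 7) − 83| < eps.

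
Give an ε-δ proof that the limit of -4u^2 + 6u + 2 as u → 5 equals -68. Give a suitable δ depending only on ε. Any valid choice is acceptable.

δ = min(1, ε/38)

Suppose ε > 0. We want δ > 0 such that 0 < |u − 5| < δ implies |(-4u^2 + 6u + 2) + 68| < ε.
(-4u^2 + 6u + 2) + 68 = -4u^2 + 6u + 70 = (u − 5)(-4u - 14).
So |(-4u^2 + 6u + 2) + 68| = |u − 5|·|-4u - 14|.
Assume first that |u − 5| < 1, so |u| < 6. Then |-4u - 14| ≤ 4·6 + 14 = 38.
Hence |(-4u^2 + 6u + 2) + 68| ≤ 38|u − 5| < ε provided |u − 5| < ε/38.
Take δ = min(1, ε/38). Then 0 < |u − 5| < δ gives both |u − 5| < 1 and |u − 5| < ε/38, so |(-4u^2 + 6u + 2) + 68| < ε.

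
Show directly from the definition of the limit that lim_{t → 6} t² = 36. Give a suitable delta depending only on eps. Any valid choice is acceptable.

delta = min(1, eps/13)

Fix eps > 0. We seek delta > 0 with 0 < |t − 6| < delta ⇒ |t² − 36| < eps.
Factor: t² − 36 = (t − 6)(t + 6), so |t² − 36| = |t − 6|·|t + 6|.
Impose delta ≤ 1 so that |t| < 7; then |t + 6| ≤ 13.
Hence |t² − 36| ≤ 13|t − 6|, which is < eps once |t − 6| < eps/13.
Take delta = min(1, eps/13). If 0 < |t − 6| < delta then both bounds hold and |t² − 36| ≤ 13|t − 6| < 13·(eps/13) = eps.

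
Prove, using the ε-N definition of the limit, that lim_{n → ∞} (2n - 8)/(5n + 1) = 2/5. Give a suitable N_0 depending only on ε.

Let ε > 0. For n ≥ 1, |(2n - 8)/(5n + 1) − (2/5)| = |-42|/(5(5n + 1)) = 42/(5(5n + 1)).
Since 5n + 1 ≥ 5n for n ≥ 1, this is ≤ 42/(5·5n) = (42/25)/n.
So |(2n - 8)/(5n + 1) − (2/5)| < ε whenever n > (42/25)/ε.
Take N_0 = (42/25)/ε. If n > N_0 then |(2n - 8)/(5n + 1) − (2/5)| ≤ (42/25)/n < ε.

N_0 = (42/25)/ε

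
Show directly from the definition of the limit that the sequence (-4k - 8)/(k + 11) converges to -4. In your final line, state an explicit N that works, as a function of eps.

Let eps > 0 be given. For k ≥ 1, |(-4k - 8)/(k + 11) + 4| = |36|/((k + 11)) = 36/((k + 11)).
Since k + 11 ≥ k for k ≥ 1, this is ≤ 36/(k) = 36/k.
So |(-4k - 8)/(k + 11) + 4| < eps whenever k > 36/eps.
Take N = 36/eps. If k > N then |(-4k - 8)/(k + 11) + 4| ≤ 36/k < eps.

N = 36/eps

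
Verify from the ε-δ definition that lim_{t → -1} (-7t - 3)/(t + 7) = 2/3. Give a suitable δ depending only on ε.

Suppose ε > 0. We want δ > 0 with 0 < |t + 1| < δ ⇒ |(-7t - 3)/(t + 7) − (2/3)| < ε.
Combining over a common denominator, (-7t - 3)/(t + 7) − (2/3) = [(-7t - 3)·6 − 4·(t + 7)] / [6·(t + 7)] = -46(t + 1) / (6(t + 7)).
So |(-7t - 3)/(t + 7) − (2/3)| = 46|t + 1| / (6·|t + 7|).
Restrict δ ≤ 3. Then |t + 1| < 3 gives |t + 7| = |(t + 1) + 6| ≥ 6 − 3 = 3.
Hence |(-7t - 3)/(t + 7) − (2/3)| < 46|t + 1|/(6·3) = (23/9)|t + 1|, which is < ε once |t + 1| < (9/23)ε.
Take δ = min(3, (9/23)ε). Then 0 < |t + 1| < δ forces both bounds, so |(-7t - 3)/(t + 7) − (2/3)| < ε.

δ = min(3, (9/23)ε)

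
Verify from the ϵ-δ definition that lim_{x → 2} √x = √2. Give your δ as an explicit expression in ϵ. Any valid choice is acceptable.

δ = min(2, √2·ϵ)

Let ϵ > 0 be given. We want δ > 0 such that 0 < |x − 2| < δ implies |√x − √2| < ϵ.
Multiplying by the conjugate, |√x − √2| = |x − 2|/(√x + √2).
Restrict δ ≤ 2 so that |x − 2| < 2 forces x > 0, and then √x + √2 > √2.
Hence |√x − √2| < |x − 2|/√2, which is < ϵ once |x − 2| < √2·ϵ.
Take δ = min(2, √2·ϵ). If 0 < |x − 2| < δ then x > 0 and |√x − √2| < |x − 2|/√2 < ϵ.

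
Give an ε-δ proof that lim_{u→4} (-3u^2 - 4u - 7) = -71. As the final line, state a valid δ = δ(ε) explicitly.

δ = min(1, ε/31)

Suppose ε > 0. We want δ > 0 such that 0 < |u − 4| < δ implies |(-3u^2 - 4u - 7) + 71| < ε.
(-3u^2 - 4u - 7) + 71 = -3u^2 - 4u + 64 = (u − 4)(-3u - 16).
So |(-3u^2 - 4u - 7) + 71| = |u − 4|·|-3u - 16|.
Assume first that |u − 4| < 1, so |u| < 5. Then |-3u - 16| ≤ 3·5 + 16 = 31.
Hence |(-3u^2 - 4u - 7) + 71| ≤ 31|u − 4| < ε provided |u − 4| < ε/31.
Choosing δ = min(1, ε/31) ensures both conditions, hence |(-3u^2 - 4u - 7) + 71| < ε.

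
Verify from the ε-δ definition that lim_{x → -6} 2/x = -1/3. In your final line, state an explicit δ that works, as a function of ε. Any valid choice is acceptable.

Fix ε > 0. We seek δ > 0 such that 0 < |x + 6| < δ implies |2/x + 1/3| < ε.
|2/x + 1/3| = 2·|-6 − x|/(6·|x|) = 2|x + 6|/(6|x|).
Require δ ≤ 3 so that |x| > 6 − 3 = 3, hence 6|x| > 18.
Then |2/x + 1/3| < 2|x + 6|/18, which is < ε when |x + 6| < 9ε.
Take δ = min(3, 9ε). Then 0 < |x + 6| < δ gives both |x + 6| < 3 and |x + 6| < 9ε, so |2/x + 1/3| < ε.

δ = min(3, 9ε)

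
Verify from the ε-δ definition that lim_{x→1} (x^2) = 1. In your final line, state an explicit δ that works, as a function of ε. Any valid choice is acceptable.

δ = min(1, ε/3)

Suppose ε > 0. We seek δ > 0 with 0 < |x − 1| < δ ⇒ |x^2 − 1| < ε.
Factor: x^2 − 1 = (x − 1)(x + 1), so |x^2 − 1| = |x − 1|·|x + 1|.
Impose δ ≤ 1 so that |x| < 2; then |x + 1| ≤ 3.
Hence |x^2 − 1| ≤ 3|x − 1|, which is < ε once |x − 1| < ε/3.
Take δ = min(1, ε/3). If 0 < |x − 1| < δ then both bounds hold and |x^2 − 1| ≤ 3|x − 1| < 3·(ε/3) = ε.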